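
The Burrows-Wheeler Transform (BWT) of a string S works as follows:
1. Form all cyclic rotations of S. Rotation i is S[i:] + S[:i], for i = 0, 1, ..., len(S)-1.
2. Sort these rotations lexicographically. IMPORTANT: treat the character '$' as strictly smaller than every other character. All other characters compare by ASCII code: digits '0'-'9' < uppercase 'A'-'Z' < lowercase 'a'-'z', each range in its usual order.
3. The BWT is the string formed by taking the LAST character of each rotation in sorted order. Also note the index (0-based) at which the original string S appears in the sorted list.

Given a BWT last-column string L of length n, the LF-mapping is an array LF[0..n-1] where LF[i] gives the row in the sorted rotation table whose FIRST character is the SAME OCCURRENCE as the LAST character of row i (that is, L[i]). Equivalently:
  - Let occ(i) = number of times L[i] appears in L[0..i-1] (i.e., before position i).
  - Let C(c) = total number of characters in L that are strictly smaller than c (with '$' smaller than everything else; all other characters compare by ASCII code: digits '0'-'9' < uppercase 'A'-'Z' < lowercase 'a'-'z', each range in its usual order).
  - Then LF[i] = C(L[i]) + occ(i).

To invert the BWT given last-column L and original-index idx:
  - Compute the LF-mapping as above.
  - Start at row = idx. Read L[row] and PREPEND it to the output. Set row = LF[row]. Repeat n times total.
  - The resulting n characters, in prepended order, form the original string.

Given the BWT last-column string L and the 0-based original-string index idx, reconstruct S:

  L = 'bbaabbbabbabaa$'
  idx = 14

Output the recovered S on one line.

LF mapping: 7 8 1 2 9 10 11 3 12 13 4 14 5 6 0
Walk LF starting at row 14, prepending L[row]:
  step 1: row=14, L[14]='$', prepend. Next row=LF[14]=0
  step 2: row=0, L[0]='b', prepend. Next row=LF[0]=7
  step 3: row=7, L[7]='a', prepend. Next row=LF[7]=3
  step 4: row=3, L[3]='a', prepend. Next row=LF[3]=2
  step 5: row=2, L[2]='a', prepend. Next row=LF[2]=1
  step 6: row=1, L[1]='b', prepend. Next row=LF[1]=8
  step 7: row=8, L[8]='b', prepend. Next row=LF[8]=12
  step 8: row=12, L[12]='a', prepend. Next row=LF[12]=5
  step 9: row=5, L[5]='b', prepend. Next row=LF[5]=10
  step 10: row=10, L[10]='a', prepend. Next row=LF[10]=4
  step 11: row=4, L[4]='b', prepend. Next row=LF[4]=9
  step 12: row=9, L[9]='b', prepend. Next row=LF[9]=13
  step 13: row=13, L[13]='a', prepend. Next row=LF[13]=6
  step 14: row=6, L[6]='b', prepend. Next row=LF[6]=11
  step 15: row=11, L[11]='b', prepend. Next row=LF[11]=14
Reversed output: bbabbababbaaab$

Answer: bbabbababbaaab$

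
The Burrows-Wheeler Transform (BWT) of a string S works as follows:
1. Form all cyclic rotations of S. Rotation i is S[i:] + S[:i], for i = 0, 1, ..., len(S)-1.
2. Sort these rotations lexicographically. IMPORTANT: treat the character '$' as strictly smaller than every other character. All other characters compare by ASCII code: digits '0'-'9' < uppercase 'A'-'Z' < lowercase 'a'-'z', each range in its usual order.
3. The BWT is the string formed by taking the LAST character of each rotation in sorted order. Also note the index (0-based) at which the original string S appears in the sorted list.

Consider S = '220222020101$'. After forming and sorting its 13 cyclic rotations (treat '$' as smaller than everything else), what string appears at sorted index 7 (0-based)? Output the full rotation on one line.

All 13 rotations (rotation i = S[i:]+S[:i]):
  rot[0] = 220222020101$
  rot[1] = 20222020101$2
  rot[2] = 0222020101$22
  rot[3] = 222020101$220
  rot[4] = 22020101$2202
  rot[5] = 2020101$22022
  rot[6] = 020101$220222
  rot[7] = 20101$2202220
  rot[8] = 0101$22022202
  rot[9] = 101$220222020
  rot[10] = 01$2202220201
  rot[11] = 1$22022202010
  rot[12] = $220222020101
Sorted (with $ < everything):
  sorted[0] = $220222020101
  sorted[1] = 01$2202220201
  sorted[2] = 0101$22022202
  sorted[3] = 020101$220222
  sorted[4] = 0222020101$22
  sorted[5] = 1$22022202010
  sorted[6] = 101$220222020
  sorted[7] = 20101$2202220
  sorted[8] = 2020101$22022
  sorted[9] = 20222020101$2
  sorted[10] = 22020101$2202
  sorted[11] = 220222020101$
  sorted[12] = 222020101$220
sorted[7] = 20101$2202220

Answer: 20101$2202220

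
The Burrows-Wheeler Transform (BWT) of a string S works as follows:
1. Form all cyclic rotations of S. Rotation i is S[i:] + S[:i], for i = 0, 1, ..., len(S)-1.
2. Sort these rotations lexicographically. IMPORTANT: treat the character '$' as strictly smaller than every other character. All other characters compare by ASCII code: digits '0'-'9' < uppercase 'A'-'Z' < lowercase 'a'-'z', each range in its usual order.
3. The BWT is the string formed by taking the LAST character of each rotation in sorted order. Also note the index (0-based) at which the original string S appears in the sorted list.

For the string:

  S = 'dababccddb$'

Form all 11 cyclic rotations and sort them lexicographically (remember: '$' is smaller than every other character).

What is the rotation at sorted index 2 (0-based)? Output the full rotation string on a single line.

All 11 rotations (rotation i = S[i:]+S[:i]):
  rot[0] = dababccddb$
  rot[1] = ababccddb$d
  rot[2] = babccddb$da
  rot[3] = abccddb$dab
  rot[4] = bccddb$daba
  rot[5] = ccddb$dabab
  rot[6] = cddb$dababc
  rot[7] = ddb$dababcc
  rot[8] = db$dababccd
  rot[9] = b$dababccdd
  rot[10] = $dababccddb
Sorted (with $ < everything):
  sorted[0] = $dababccddb
  sorted[1] = ababccddb$d
  sorted[2] = abccddb$dab
  sorted[3] = b$dababccdd
  sorted[4] = babccddb$da
  sorted[5] = bccddb$daba
  sorted[6] = ccddb$dabab
  sorted[7] = cddb$dababc
  sorted[8] = dababccddb$
  sorted[9] = db$dababccd
  sorted[10] = ddb$dababcc
sorted[2] = abccddb$dab

Answer: abccddb$dab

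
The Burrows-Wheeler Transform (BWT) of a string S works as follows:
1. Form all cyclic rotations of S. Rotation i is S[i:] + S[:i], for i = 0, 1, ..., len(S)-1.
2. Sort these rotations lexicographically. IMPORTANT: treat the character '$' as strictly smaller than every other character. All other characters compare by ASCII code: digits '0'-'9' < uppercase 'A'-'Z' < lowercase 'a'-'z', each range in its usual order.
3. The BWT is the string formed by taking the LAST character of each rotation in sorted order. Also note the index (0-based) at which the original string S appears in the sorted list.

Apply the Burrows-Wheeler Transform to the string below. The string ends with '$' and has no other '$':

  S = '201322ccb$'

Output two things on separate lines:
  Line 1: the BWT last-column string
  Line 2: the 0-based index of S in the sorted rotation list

Answer: b20$321cc2
3

Derivation:
All 10 rotations (rotation i = S[i:]+S[:i]):
  rot[0] = 201322ccb$
  rot[1] = 01322ccb$2
  rot[2] = 1322ccb$20
  rot[3] = 322ccb$201
  rot[4] = 22ccb$2013
  rot[5] = 2ccb$20132
  rot[6] = ccb$201322
  rot[7] = cb$201322c
  rot[8] = b$201322cc
  rot[9] = $201322ccb
Sorted (with $ < everything):
  sorted[0] = $201322ccb  (last char: 'b')
  sorted[1] = 01322ccb$2  (last char: '2')
  sorted[2] = 1322ccb$20  (last char: '0')
  sorted[3] = 201322ccb$  (last char: '$')
  sorted[4] = 22ccb$2013  (last char: '3')
  sorted[5] = 2ccb$20132  (last char: '2')
  sorted[6] = 322ccb$201  (last char: '1')
  sorted[7] = b$201322cc  (last char: 'c')
  sorted[8] = cb$201322c  (last char: 'c')
  sorted[9] = ccb$201322  (last char: '2')
Last column: b20$321cc2
Original string S is at sorted index 3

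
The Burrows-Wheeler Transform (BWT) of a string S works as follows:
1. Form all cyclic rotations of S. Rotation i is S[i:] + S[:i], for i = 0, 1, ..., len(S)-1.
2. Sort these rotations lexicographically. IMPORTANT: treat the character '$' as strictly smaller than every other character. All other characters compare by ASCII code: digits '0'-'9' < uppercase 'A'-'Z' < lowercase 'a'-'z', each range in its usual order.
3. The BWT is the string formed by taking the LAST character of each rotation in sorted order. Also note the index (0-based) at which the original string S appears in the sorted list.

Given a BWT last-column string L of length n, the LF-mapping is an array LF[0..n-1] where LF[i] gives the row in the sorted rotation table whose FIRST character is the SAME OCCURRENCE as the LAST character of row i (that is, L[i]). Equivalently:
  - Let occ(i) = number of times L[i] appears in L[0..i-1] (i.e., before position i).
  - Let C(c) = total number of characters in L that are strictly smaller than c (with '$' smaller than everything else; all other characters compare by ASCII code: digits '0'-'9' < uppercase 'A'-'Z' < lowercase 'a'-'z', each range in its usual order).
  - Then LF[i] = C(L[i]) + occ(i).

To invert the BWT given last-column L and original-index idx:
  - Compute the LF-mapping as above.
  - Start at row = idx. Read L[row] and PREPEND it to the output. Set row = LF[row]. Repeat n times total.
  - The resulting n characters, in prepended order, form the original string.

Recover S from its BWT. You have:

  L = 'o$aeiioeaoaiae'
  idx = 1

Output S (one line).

Answer: aaiaoeeoieaio$

Derivation:
LF mapping: 11 0 1 5 8 9 12 6 2 13 3 10 4 7
Walk LF starting at row 1, prepending L[row]:
  step 1: row=1, L[1]='$', prepend. Next row=LF[1]=0
  step 2: row=0, L[0]='o', prepend. Next row=LF[0]=11
  step 3: row=11, L[11]='i', prepend. Next row=LF[11]=10
  step 4: row=10, L[10]='a', prepend. Next row=LF[10]=3
  step 5: row=3, L[3]='e', prepend. Next row=LF[3]=5
  step 6: row=5, L[5]='i', prepend. Next row=LF[5]=9
  step 7: row=9, L[9]='o', prepend. Next row=LF[9]=13
  step 8: row=13, L[13]='e', prepend. Next row=LF[13]=7
  step 9: row=7, L[7]='e', prepend. Next row=LF[7]=6
  step 10: row=6, L[6]='o', prepend. Next row=LF[6]=12
  step 11: row=12, L[12]='a', prepend. Next row=LF[12]=4
  step 12: row=4, L[4]='i', prepend. Next row=LF[4]=8
  step 13: row=8, L[8]='a', prepend. Next row=LF[8]=2
  step 14: row=2, L[2]='a', prepend. Next row=LF[2]=1
Reversed output: aaiaoeeoieaio$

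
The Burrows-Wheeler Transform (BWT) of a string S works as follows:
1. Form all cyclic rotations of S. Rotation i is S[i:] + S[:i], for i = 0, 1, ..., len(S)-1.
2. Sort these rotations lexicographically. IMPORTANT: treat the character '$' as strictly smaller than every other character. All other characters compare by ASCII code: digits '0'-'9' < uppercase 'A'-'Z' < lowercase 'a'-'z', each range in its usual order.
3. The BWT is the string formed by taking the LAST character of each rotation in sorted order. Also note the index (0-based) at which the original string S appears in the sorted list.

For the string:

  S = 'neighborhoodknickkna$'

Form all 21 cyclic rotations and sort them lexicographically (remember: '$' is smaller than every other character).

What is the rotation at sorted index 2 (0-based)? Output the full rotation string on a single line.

Answer: borhoodknickkna$neigh

Derivation:
All 21 rotations (rotation i = S[i:]+S[:i]):
  rot[0] = neighborhoodknickkna$
  rot[1] = eighborhoodknickkna$n
  rot[2] = ighborhoodknickkna$ne
  rot[3] = ghborhoodknickkna$nei
  rot[4] = hborhoodknickkna$neig
  rot[5] = borhoodknickkna$neigh
  rot[6] = orhoodknickkna$neighb
  rot[7] = rhoodknickkna$neighbo
  rot[8] = hoodknickkna$neighbor
  rot[9] = oodknickkna$neighborh
  rot[10] = odknickkna$neighborho
  rot[11] = dknickkna$neighborhoo
  rot[12] = knickkna$neighborhood
  rot[13] = nickkna$neighborhoodk
  rot[14] = ickkna$neighborhoodkn
  rot[15] = ckkna$neighborhoodkni
  rot[16] = kkna$neighborhoodknic
  rot[17] = kna$neighborhoodknick
  rot[18] = na$neighborhoodknickk
  rot[19] = a$neighborhoodknickkn
  rot[20] = $neighborhoodknickkna
Sorted (with $ < everything):
  sorted[0] = $neighborhoodknickkna
  sorted[1] = a$neighborhoodknickkn
  sorted[2] = borhoodknickkna$neigh
  sorted[3] = ckkna$neighborhoodkni
  sorted[4] = dknickkna$neighborhoo
  sorted[5] = eighborhoodknickkna$n
  sorted[6] = ghborhoodknickkna$nei
  sorted[7] = hborhoodknickkna$neig
  sorted[8] = hoodknickkna$neighbor
  sorted[9] = ickkna$neighborhoodkn
  sorted[10] = ighborhoodknickkna$ne
  sorted[11] = kkna$neighborhoodknic
  sorted[12] = kna$neighborhoodknick
  sorted[13] = knickkna$neighborhood
  sorted[14] = na$neighborhoodknickk
  sorted[15] = neighborhoodknickkna$
  sorted[16] = nickkna$neighborhoodk
  sorted[17] = odknickkna$neighborho
  sorted[18] = oodknickkna$neighborh
  sorted[19] = orhoodknickkna$neighb
  sorted[20] = rhoodknickkna$neighbo
sorted[2] = borhoodknickkna$neigh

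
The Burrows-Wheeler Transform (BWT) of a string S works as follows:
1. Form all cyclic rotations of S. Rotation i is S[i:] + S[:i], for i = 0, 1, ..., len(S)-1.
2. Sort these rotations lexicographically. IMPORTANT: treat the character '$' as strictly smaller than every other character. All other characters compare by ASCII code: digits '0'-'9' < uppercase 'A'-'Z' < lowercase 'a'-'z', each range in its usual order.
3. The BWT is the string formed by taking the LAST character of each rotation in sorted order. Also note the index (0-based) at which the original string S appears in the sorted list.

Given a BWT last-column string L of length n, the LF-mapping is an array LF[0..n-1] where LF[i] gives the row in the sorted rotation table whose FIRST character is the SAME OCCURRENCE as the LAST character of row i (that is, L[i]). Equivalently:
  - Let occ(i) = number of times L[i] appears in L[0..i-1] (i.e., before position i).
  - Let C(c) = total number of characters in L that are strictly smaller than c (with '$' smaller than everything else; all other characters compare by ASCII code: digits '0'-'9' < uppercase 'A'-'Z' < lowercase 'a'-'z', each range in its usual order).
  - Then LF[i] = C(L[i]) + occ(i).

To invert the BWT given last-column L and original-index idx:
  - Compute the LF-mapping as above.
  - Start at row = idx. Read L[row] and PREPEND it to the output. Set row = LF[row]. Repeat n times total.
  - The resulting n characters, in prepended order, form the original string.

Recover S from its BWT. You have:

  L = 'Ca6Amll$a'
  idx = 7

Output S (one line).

LF mapping: 3 4 1 2 8 6 7 0 5
Walk LF starting at row 7, prepending L[row]:
  step 1: row=7, L[7]='$', prepend. Next row=LF[7]=0
  step 2: row=0, L[0]='C', prepend. Next row=LF[0]=3
  step 3: row=3, L[3]='A', prepend. Next row=LF[3]=2
  step 4: row=2, L[2]='6', prepend. Next row=LF[2]=1
  step 5: row=1, L[1]='a', prepend. Next row=LF[1]=4
  step 6: row=4, L[4]='m', prepend. Next row=LF[4]=8
  step 7: row=8, L[8]='a', prepend. Next row=LF[8]=5
  step 8: row=5, L[5]='l', prepend. Next row=LF[5]=6
  step 9: row=6, L[6]='l', prepend. Next row=LF[6]=7
Reversed output: llama6AC$

Answer: llama6AC$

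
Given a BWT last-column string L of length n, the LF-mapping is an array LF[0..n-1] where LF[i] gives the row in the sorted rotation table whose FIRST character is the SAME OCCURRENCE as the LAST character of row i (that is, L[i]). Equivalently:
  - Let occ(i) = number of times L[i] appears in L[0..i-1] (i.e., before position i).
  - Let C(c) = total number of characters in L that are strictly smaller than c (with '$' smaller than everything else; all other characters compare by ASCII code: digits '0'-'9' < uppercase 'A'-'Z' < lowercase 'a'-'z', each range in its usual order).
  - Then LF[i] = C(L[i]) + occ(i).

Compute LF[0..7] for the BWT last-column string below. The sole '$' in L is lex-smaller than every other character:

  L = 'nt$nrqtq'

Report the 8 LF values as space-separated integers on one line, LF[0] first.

Char counts: '$':1, 'n':2, 'q':2, 'r':1, 't':2
C (first-col start): C('$')=0, C('n')=1, C('q')=3, C('r')=5, C('t')=6
L[0]='n': occ=0, LF[0]=C('n')+0=1+0=1
L[1]='t': occ=0, LF[1]=C('t')+0=6+0=6
L[2]='$': occ=0, LF[2]=C('$')+0=0+0=0
L[3]='n': occ=1, LF[3]=C('n')+1=1+1=2
L[4]='r': occ=0, LF[4]=C('r')+0=5+0=5
L[5]='q': occ=0, LF[5]=C('q')+0=3+0=3
L[6]='t': occ=1, LF[6]=C('t')+1=6+1=7
L[7]='q': occ=1, LF[7]=C('q')+1=3+1=4

Answer: 1 6 0 2 5 3 7 4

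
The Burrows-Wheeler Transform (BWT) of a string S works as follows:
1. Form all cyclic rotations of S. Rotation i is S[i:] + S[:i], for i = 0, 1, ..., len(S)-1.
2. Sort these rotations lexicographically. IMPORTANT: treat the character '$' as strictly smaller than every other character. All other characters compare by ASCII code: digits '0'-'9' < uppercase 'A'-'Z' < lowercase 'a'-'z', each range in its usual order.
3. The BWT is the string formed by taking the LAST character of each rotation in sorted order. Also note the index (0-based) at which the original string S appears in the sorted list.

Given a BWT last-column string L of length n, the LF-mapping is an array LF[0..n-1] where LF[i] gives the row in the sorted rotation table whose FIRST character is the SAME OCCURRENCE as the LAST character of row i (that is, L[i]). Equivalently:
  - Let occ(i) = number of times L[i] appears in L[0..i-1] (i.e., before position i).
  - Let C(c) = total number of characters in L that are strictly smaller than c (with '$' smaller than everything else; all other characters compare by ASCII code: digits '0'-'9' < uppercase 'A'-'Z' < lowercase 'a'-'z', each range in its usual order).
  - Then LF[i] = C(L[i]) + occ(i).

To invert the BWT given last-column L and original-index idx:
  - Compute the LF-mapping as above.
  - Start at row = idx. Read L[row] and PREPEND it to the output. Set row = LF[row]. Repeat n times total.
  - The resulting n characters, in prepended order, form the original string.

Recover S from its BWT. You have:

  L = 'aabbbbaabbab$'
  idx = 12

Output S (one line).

Answer: bbbabbababaa$

Derivation:
LF mapping: 1 2 6 7 8 9 3 4 10 11 5 12 0
Walk LF starting at row 12, prepending L[row]:
  step 1: row=12, L[12]='$', prepend. Next row=LF[12]=0
  step 2: row=0, L[0]='a', prepend. Next row=LF[0]=1
  step 3: row=1, L[1]='a', prepend. Next row=LF[1]=2
  step 4: row=2, L[2]='b', prepend. Next row=LF[2]=6
  step 5: row=6, L[6]='a', prepend. Next row=LF[6]=3
  step 6: row=3, L[3]='b', prepend. Next row=LF[3]=7
  step 7: row=7, L[7]='a', prepend. Next row=LF[7]=4
  step 8: row=4, L[4]='b', prepend. Next row=LF[4]=8
  step 9: row=8, L[8]='b', prepend. Next row=LF[8]=10
  step 10: row=10, L[10]='a', prepend. Next row=LF[10]=5
  step 11: row=5, L[5]='b', prepend. Next row=LF[5]=9
  step 12: row=9, L[9]='b', prepend. Next row=LF[9]=11
  step 13: row=11, L[11]='b', prepend. Next row=LF[11]=12
Reversed output: bbbabbababaa$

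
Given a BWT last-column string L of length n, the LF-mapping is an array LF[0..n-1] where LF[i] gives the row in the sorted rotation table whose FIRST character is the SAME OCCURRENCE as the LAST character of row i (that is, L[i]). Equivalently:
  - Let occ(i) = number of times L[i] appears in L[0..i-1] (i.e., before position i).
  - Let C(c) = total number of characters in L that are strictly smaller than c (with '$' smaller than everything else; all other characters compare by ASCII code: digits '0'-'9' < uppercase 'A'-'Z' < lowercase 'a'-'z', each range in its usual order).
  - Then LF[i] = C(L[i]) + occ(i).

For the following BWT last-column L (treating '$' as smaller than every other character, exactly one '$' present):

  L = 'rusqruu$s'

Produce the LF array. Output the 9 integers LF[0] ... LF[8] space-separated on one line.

Answer: 2 6 4 1 3 7 8 0 5

Derivation:
Char counts: '$':1, 'q':1, 'r':2, 's':2, 'u':3
C (first-col start): C('$')=0, C('q')=1, C('r')=2, C('s')=4, C('u')=6
L[0]='r': occ=0, LF[0]=C('r')+0=2+0=2
L[1]='u': occ=0, LF[1]=C('u')+0=6+0=6
L[2]='s': occ=0, LF[2]=C('s')+0=4+0=4
L[3]='q': occ=0, LF[3]=C('q')+0=1+0=1
L[4]='r': occ=1, LF[4]=C('r')+1=2+1=3
L[5]='u': occ=1, LF[5]=C('u')+1=6+1=7
L[6]='u': occ=2, LF[6]=C('u')+2=6+2=8
L[7]='$': occ=0, LF[7]=C('$')+0=0+0=0
L[8]='s': occ=1, LF[8]=C('s')+1=4+1=5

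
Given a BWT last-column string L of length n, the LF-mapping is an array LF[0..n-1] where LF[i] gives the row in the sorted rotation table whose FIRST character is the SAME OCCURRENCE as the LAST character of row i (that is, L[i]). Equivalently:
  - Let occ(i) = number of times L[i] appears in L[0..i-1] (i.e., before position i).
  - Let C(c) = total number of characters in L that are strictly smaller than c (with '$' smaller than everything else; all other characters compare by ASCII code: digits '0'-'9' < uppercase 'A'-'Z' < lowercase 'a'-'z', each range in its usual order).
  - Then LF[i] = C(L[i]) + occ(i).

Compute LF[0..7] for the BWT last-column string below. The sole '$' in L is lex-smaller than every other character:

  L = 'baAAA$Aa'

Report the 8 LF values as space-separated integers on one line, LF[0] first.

Char counts: '$':1, 'A':4, 'a':2, 'b':1
C (first-col start): C('$')=0, C('A')=1, C('a')=5, C('b')=7
L[0]='b': occ=0, LF[0]=C('b')+0=7+0=7
L[1]='a': occ=0, LF[1]=C('a')+0=5+0=5
L[2]='A': occ=0, LF[2]=C('A')+0=1+0=1
L[3]='A': occ=1, LF[3]=C('A')+1=1+1=2
L[4]='A': occ=2, LF[4]=C('A')+2=1+2=3
L[5]='$': occ=0, LF[5]=C('$')+0=0+0=0
L[6]='A': occ=3, LF[6]=C('A')+3=1+3=4
L[7]='a': occ=1, LF[7]=C('a')+1=5+1=6

Answer: 7 5 1 2 3 0 4 6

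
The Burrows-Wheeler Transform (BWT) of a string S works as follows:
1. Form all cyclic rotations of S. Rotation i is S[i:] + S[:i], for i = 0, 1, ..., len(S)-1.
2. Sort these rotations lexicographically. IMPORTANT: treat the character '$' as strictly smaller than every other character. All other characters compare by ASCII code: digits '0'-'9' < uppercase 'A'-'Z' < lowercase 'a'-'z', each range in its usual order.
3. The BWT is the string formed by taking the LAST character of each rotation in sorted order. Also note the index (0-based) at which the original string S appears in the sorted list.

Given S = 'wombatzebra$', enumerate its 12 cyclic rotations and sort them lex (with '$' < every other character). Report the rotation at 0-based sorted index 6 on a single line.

All 12 rotations (rotation i = S[i:]+S[:i]):
  rot[0] = wombatzebra$
  rot[1] = ombatzebra$w
  rot[2] = mbatzebra$wo
  rot[3] = batzebra$wom
  rot[4] = atzebra$womb
  rot[5] = tzebra$womba
  rot[6] = zebra$wombat
  rot[7] = ebra$wombatz
  rot[8] = bra$wombatze
  rot[9] = ra$wombatzeb
  rot[10] = a$wombatzebr
  rot[11] = $wombatzebra
Sorted (with $ < everything):
  sorted[0] = $wombatzebra
  sorted[1] = a$wombatzebr
  sorted[2] = atzebra$womb
  sorted[3] = batzebra$wom
  sorted[4] = bra$wombatze
  sorted[5] = ebra$wombatz
  sorted[6] = mbatzebra$wo
  sorted[7] = ombatzebra$w
  sorted[8] = ra$wombatzeb
  sorted[9] = tzebra$womba
  sorted[10] = wombatzebra$
  sorted[11] = zebra$wombat
sorted[6] = mbatzebra$wo

Answer: mbatzebra$wo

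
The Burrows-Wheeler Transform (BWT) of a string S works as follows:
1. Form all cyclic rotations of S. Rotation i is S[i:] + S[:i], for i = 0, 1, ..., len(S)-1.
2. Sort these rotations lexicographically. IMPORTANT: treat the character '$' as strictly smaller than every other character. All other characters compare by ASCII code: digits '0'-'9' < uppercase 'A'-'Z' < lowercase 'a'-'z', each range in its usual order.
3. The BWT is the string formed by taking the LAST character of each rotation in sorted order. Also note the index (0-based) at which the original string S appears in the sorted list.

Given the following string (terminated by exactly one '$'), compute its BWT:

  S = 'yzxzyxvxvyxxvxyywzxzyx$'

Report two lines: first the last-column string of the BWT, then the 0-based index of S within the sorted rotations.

All 23 rotations (rotation i = S[i:]+S[:i]):
  rot[0] = yzxzyxvxvyxxvxyywzxzyx$
  rot[1] = zxzyxvxvyxxvxyywzxzyx$y
  rot[2] = xzyxvxvyxxvxyywzxzyx$yz
  rot[3] = zyxvxvyxxvxyywzxzyx$yzx
  rot[4] = yxvxvyxxvxyywzxzyx$yzxz
  rot[5] = xvxvyxxvxyywzxzyx$yzxzy
  rot[6] = vxvyxxvxyywzxzyx$yzxzyx
  rot[7] = xvyxxvxyywzxzyx$yzxzyxv
  rot[8] = vyxxvxyywzxzyx$yzxzyxvx
  rot[9] = yxxvxyywzxzyx$yzxzyxvxv
  rot[10] = xxvxyywzxzyx$yzxzyxvxvy
  rot[11] = xvxyywzxzyx$yzxzyxvxvyx
  rot[12] = vxyywzxzyx$yzxzyxvxvyxx
  rot[13] = xyywzxzyx$yzxzyxvxvyxxv
  rot[14] = yywzxzyx$yzxzyxvxvyxxvx
  rot[15] = ywzxzyx$yzxzyxvxvyxxvxy
  rot[16] = wzxzyx$yzxzyxvxvyxxvxyy
  rot[17] = zxzyx$yzxzyxvxvyxxvxyyw
  rot[18] = xzyx$yzxzyxvxvyxxvxyywz
  rot[19] = zyx$yzxzyxvxvyxxvxyywzx
  rot[20] = yx$yzxzyxvxvyxxvxyywzxz
  rot[21] = x$yzxzyxvxvyxxvxyywzxzy
  rot[22] = $yzxzyxvxvyxxvxyywzxzyx
Sorted (with $ < everything):
  sorted[0] = $yzxzyxvxvyxxvxyywzxzyx  (last char: 'x')
  sorted[1] = vxvyxxvxyywzxzyx$yzxzyx  (last char: 'x')
  sorted[2] = vxyywzxzyx$yzxzyxvxvyxx  (last char: 'x')
  sorted[3] = vyxxvxyywzxzyx$yzxzyxvx  (last char: 'x')
  sorted[4] = wzxzyx$yzxzyxvxvyxxvxyy  (last char: 'y')
  sorted[5] = x$yzxzyxvxvyxxvxyywzxzy  (last char: 'y')
  sorted[6] = xvxvyxxvxyywzxzyx$yzxzy  (last char: 'y')
  sorted[7] = xvxyywzxzyx$yzxzyxvxvyx  (last char: 'x')
  sorted[8] = xvyxxvxyywzxzyx$yzxzyxv  (last char: 'v')
  sorted[9] = xxvxyywzxzyx$yzxzyxvxvy  (last char: 'y')
  sorted[10] = xyywzxzyx$yzxzyxvxvyxxv  (last char: 'v')
  sorted[11] = xzyx$yzxzyxvxvyxxvxyywz  (last char: 'z')
  sorted[12] = xzyxvxvyxxvxyywzxzyx$yz  (last char: 'z')
  sorted[13] = ywzxzyx$yzxzyxvxvyxxvxy  (last char: 'y')
  sorted[14] = yx$yzxzyxvxvyxxvxyywzxz  (last char: 'z')
  sorted[15] = yxvxvyxxvxyywzxzyx$yzxz  (last char: 'z')
  sorted[16] = yxxvxyywzxzyx$yzxzyxvxv  (last char: 'v')
  sorted[17] = yywzxzyx$yzxzyxvxvyxxvx  (last char: 'x')
  sorted[18] = yzxzyxvxvyxxvxyywzxzyx$  (last char: '$')
  sorted[19] = zxzyx$yzxzyxvxvyxxvxyyw  (last char: 'w')
  sorted[20] = zxzyxvxvyxxvxyywzxzyx$y  (last char: 'y')
  sorted[21] = zyx$yzxzyxvxvyxxvxyywzx  (last char: 'x')
  sorted[22] = zyxvxvyxxvxyywzxzyx$yzx  (last char: 'x')
Last column: xxxxyyyxvyvzzyzzvx$wyxx
Original string S is at sorted index 18

Answer: xxxxyyyxvyvzzyzzvx$wyxx
18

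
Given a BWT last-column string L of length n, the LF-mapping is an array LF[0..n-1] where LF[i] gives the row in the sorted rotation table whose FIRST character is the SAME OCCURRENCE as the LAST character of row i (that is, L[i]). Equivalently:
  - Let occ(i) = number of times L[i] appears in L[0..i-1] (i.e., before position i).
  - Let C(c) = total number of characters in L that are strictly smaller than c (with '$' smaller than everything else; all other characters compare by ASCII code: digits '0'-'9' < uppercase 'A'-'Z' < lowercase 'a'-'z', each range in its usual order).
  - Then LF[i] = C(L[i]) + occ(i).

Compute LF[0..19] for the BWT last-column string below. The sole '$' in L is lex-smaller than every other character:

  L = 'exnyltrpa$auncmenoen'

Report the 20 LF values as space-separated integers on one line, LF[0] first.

Char counts: '$':1, 'a':2, 'c':1, 'e':3, 'l':1, 'm':1, 'n':4, 'o':1, 'p':1, 'r':1, 't':1, 'u':1, 'x':1, 'y':1
C (first-col start): C('$')=0, C('a')=1, C('c')=3, C('e')=4, C('l')=7, C('m')=8, C('n')=9, C('o')=13, C('p')=14, C('r')=15, C('t')=16, C('u')=17, C('x')=18, C('y')=19
L[0]='e': occ=0, LF[0]=C('e')+0=4+0=4
L[1]='x': occ=0, LF[1]=C('x')+0=18+0=18
L[2]='n': occ=0, LF[2]=C('n')+0=9+0=9
L[3]='y': occ=0, LF[3]=C('y')+0=19+0=19
L[4]='l': occ=0, LF[4]=C('l')+0=7+0=7
L[5]='t': occ=0, LF[5]=C('t')+0=16+0=16
L[6]='r': occ=0, LF[6]=C('r')+0=15+0=15
L[7]='p': occ=0, LF[7]=C('p')+0=14+0=14
L[8]='a': occ=0, LF[8]=C('a')+0=1+0=1
L[9]='$': occ=0, LF[9]=C('$')+0=0+0=0
L[10]='a': occ=1, LF[10]=C('a')+1=1+1=2
L[11]='u': occ=0, LF[11]=C('u')+0=17+0=17
L[12]='n': occ=1, LF[12]=C('n')+1=9+1=10
L[13]='c': occ=0, LF[13]=C('c')+0=3+0=3
L[14]='m': occ=0, LF[14]=C('m')+0=8+0=8
L[15]='e': occ=1, LF[15]=C('e')+1=4+1=5
L[16]='n': occ=2, LF[16]=C('n')+2=9+2=11
L[17]='o': occ=0, LF[17]=C('o')+0=13+0=13
L[18]='e': occ=2, LF[18]=C('e')+2=4+2=6
L[19]='n': occ=3, LF[19]=C('n')+3=9+3=12

Answer: 4 18 9 19 7 16 15 14 1 0 2 17 10 3 8 5 11 13 6 12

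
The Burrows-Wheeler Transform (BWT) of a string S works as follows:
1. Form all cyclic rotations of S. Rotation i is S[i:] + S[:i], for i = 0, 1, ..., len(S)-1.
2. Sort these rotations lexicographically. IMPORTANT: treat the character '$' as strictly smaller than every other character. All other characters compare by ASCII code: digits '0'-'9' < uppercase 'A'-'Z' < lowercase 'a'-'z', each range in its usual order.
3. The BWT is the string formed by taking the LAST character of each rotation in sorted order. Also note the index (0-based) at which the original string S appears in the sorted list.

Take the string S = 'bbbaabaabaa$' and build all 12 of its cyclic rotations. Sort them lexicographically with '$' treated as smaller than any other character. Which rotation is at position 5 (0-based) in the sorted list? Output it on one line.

Answer: abaa$bbbaaba

Derivation:
All 12 rotations (rotation i = S[i:]+S[:i]):
  rot[0] = bbbaabaabaa$
  rot[1] = bbaabaabaa$b
  rot[2] = baabaabaa$bb
  rot[3] = aabaabaa$bbb
  rot[4] = abaabaa$bbba
  rot[5] = baabaa$bbbaa
  rot[6] = aabaa$bbbaab
  rot[7] = abaa$bbbaaba
  rot[8] = baa$bbbaabaa
  rot[9] = aa$bbbaabaab
  rot[10] = a$bbbaabaaba
  rot[11] = $bbbaabaabaa
Sorted (with $ < everything):
  sorted[0] = $bbbaabaabaa
  sorted[1] = a$bbbaabaaba
  sorted[2] = aa$bbbaabaab
  sorted[3] = aabaa$bbbaab
  sorted[4] = aabaabaa$bbb
  sorted[5] = abaa$bbbaaba
  sorted[6] = abaabaa$bbba
  sorted[7] = baa$bbbaabaa
  sorted[8] = baabaa$bbbaa
  sorted[9] = baabaabaa$bb
  sorted[10] = bbaabaabaa$b
  sorted[11] = bbbaabaabaa$
sorted[5] = abaa$bbbaaba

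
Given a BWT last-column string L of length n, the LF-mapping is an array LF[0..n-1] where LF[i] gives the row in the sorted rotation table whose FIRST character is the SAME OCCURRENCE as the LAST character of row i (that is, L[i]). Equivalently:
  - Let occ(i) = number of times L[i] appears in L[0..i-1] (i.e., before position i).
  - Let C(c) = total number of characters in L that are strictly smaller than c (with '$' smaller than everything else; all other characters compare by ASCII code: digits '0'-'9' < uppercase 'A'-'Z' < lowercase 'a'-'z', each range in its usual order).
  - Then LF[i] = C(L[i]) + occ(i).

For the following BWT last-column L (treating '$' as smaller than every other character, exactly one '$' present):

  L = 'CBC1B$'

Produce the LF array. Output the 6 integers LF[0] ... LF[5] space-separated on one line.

Answer: 4 2 5 1 3 0

Derivation:
Char counts: '$':1, '1':1, 'B':2, 'C':2
C (first-col start): C('$')=0, C('1')=1, C('B')=2, C('C')=4
L[0]='C': occ=0, LF[0]=C('C')+0=4+0=4
L[1]='B': occ=0, LF[1]=C('B')+0=2+0=2
L[2]='C': occ=1, LF[2]=C('C')+1=4+1=5
L[3]='1': occ=0, LF[3]=C('1')+0=1+0=1
L[4]='B': occ=1, LF[4]=C('B')+1=2+1=3
L[5]='$': occ=0, LF[5]=C('$')+0=0+0=0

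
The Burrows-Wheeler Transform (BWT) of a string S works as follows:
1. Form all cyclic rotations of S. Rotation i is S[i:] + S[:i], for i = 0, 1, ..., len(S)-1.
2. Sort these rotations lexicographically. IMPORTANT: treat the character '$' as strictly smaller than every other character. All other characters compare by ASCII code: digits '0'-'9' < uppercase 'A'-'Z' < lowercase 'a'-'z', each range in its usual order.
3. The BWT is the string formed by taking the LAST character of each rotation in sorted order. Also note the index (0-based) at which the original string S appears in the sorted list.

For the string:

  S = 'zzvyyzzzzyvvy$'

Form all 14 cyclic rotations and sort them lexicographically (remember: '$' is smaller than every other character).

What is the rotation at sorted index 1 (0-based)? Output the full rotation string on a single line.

All 14 rotations (rotation i = S[i:]+S[:i]):
  rot[0] = zzvyyzzzzyvvy$
  rot[1] = zvyyzzzzyvvy$z
  rot[2] = vyyzzzzyvvy$zz
  rot[3] = yyzzzzyvvy$zzv
  rot[4] = yzzzzyvvy$zzvy
  rot[5] = zzzzyvvy$zzvyy
  rot[6] = zzzyvvy$zzvyyz
  rot[7] = zzyvvy$zzvyyzz
  rot[8] = zyvvy$zzvyyzzz
  rot[9] = yvvy$zzvyyzzzz
  rot[10] = vvy$zzvyyzzzzy
  rot[11] = vy$zzvyyzzzzyv
  rot[12] = y$zzvyyzzzzyvv
  rot[13] = $zzvyyzzzzyvvy
Sorted (with $ < everything):
  sorted[0] = $zzvyyzzzzyvvy
  sorted[1] = vvy$zzvyyzzzzy
  sorted[2] = vy$zzvyyzzzzyv
  sorted[3] = vyyzzzzyvvy$zz
  sorted[4] = y$zzvyyzzzzyvv
  sorted[5] = yvvy$zzvyyzzzz
  sorted[6] = yyzzzzyvvy$zzv
  sorted[7] = yzzzzyvvy$zzvy
  sorted[8] = zvyyzzzzyvvy$z
  sorted[9] = zyvvy$zzvyyzzz
  sorted[10] = zzvyyzzzzyvvy$
  sorted[11] = zzyvvy$zzvyyzz
  sorted[12] = zzzyvvy$zzvyyz
  sorted[13] = zzzzyvvy$zzvyy
sorted[1] = vvy$zzvyyzzzzy

Answer: vvy$zzvyyzzzzy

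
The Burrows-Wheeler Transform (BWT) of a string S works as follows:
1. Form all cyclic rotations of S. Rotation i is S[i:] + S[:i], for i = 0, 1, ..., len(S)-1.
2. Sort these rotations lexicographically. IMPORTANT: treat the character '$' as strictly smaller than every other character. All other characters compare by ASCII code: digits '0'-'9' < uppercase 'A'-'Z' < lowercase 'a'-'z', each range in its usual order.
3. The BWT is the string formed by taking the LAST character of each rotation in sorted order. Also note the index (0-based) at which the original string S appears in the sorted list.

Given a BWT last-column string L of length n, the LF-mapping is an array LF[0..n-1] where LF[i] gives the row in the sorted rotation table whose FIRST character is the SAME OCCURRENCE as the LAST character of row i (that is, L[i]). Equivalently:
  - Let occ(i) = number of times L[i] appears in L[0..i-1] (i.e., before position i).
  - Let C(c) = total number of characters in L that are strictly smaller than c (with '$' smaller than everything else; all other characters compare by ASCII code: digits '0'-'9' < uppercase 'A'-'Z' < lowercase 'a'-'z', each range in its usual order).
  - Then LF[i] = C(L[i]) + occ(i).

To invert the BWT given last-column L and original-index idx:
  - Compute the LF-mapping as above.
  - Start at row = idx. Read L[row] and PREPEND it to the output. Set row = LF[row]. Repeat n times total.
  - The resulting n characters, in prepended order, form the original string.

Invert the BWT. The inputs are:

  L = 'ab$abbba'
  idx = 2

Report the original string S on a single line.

LF mapping: 1 4 0 2 5 6 7 3
Walk LF starting at row 2, prepending L[row]:
  step 1: row=2, L[2]='$', prepend. Next row=LF[2]=0
  step 2: row=0, L[0]='a', prepend. Next row=LF[0]=1
  step 3: row=1, L[1]='b', prepend. Next row=LF[1]=4
  step 4: row=4, L[4]='b', prepend. Next row=LF[4]=5
  step 5: row=5, L[5]='b', prepend. Next row=LF[5]=6
  step 6: row=6, L[6]='b', prepend. Next row=LF[6]=7
  step 7: row=7, L[7]='a', prepend. Next row=LF[7]=3
  step 8: row=3, L[3]='a', prepend. Next row=LF[3]=2
Reversed output: aabbbba$

Answer: aabbbba$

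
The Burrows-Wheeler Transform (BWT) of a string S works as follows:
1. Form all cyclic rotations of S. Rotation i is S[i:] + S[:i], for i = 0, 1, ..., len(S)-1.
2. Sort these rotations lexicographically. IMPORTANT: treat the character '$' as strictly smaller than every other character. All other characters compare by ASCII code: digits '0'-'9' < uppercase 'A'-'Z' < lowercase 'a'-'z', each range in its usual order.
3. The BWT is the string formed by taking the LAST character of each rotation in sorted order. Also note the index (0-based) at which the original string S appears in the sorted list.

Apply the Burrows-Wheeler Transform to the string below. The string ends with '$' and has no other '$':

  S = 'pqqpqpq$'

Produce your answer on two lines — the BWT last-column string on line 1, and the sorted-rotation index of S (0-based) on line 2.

All 8 rotations (rotation i = S[i:]+S[:i]):
  rot[0] = pqqpqpq$
  rot[1] = qqpqpq$p
  rot[2] = qpqpq$pq
  rot[3] = pqpq$pqq
  rot[4] = qpq$pqqp
  rot[5] = pq$pqqpq
  rot[6] = q$pqqpqp
  rot[7] = $pqqpqpq
Sorted (with $ < everything):
  sorted[0] = $pqqpqpq  (last char: 'q')
  sorted[1] = pq$pqqpq  (last char: 'q')
  sorted[2] = pqpq$pqq  (last char: 'q')
  sorted[3] = pqqpqpq$  (last char: '$')
  sorted[4] = q$pqqpqp  (last char: 'p')
  sorted[5] = qpq$pqqp  (last char: 'p')
  sorted[6] = qpqpq$pq  (last char: 'q')
  sorted[7] = qqpqpq$p  (last char: 'p')
Last column: qqq$ppqp
Original string S is at sorted index 3

Answer: qqq$ppqp
3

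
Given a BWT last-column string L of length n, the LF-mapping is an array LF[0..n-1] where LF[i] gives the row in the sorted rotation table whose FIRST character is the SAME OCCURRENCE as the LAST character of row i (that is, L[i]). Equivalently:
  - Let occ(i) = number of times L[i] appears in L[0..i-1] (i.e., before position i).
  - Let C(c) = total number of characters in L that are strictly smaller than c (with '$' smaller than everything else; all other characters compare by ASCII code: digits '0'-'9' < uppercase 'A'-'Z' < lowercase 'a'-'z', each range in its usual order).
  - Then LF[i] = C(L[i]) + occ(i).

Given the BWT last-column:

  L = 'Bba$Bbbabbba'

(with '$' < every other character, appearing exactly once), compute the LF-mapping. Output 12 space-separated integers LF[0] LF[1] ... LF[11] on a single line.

Char counts: '$':1, 'B':2, 'a':3, 'b':6
C (first-col start): C('$')=0, C('B')=1, C('a')=3, C('b')=6
L[0]='B': occ=0, LF[0]=C('B')+0=1+0=1
L[1]='b': occ=0, LF[1]=C('b')+0=6+0=6
L[2]='a': occ=0, LF[2]=C('a')+0=3+0=3
L[3]='$': occ=0, LF[3]=C('$')+0=0+0=0
L[4]='B': occ=1, LF[4]=C('B')+1=1+1=2
L[5]='b': occ=1, LF[5]=C('b')+1=6+1=7
L[6]='b': occ=2, LF[6]=C('b')+2=6+2=8
L[7]='a': occ=1, LF[7]=C('a')+1=3+1=4
L[8]='b': occ=3, LF[8]=C('b')+3=6+3=9
L[9]='b': occ=4, LF[9]=C('b')+4=6+4=10
L[10]='b': occ=5, LF[10]=C('b')+5=6+5=11
L[11]='a': occ=2, LF[11]=C('a')+2=3+2=5

Answer: 1 6 3 0 2 7 8 4 9 10 11 5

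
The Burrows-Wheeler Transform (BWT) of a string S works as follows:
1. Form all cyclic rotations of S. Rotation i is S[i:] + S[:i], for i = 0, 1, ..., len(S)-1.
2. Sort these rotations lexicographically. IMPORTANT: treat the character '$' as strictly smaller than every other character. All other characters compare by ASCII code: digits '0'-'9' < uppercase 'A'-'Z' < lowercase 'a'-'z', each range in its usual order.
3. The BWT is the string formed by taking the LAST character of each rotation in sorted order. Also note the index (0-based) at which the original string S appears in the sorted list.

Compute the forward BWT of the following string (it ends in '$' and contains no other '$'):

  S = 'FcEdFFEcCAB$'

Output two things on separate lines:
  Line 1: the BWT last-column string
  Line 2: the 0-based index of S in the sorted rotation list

All 12 rotations (rotation i = S[i:]+S[:i]):
  rot[0] = FcEdFFEcCAB$
  rot[1] = cEdFFEcCAB$F
  rot[2] = EdFFEcCAB$Fc
  rot[3] = dFFEcCAB$FcE
  rot[4] = FFEcCAB$FcEd
  rot[5] = FEcCAB$FcEdF
  rot[6] = EcCAB$FcEdFF
  rot[7] = cCAB$FcEdFFE
  rot[8] = CAB$FcEdFFEc
  rot[9] = AB$FcEdFFEcC
  rot[10] = B$FcEdFFEcCA
  rot[11] = $FcEdFFEcCAB
Sorted (with $ < everything):
  sorted[0] = $FcEdFFEcCAB  (last char: 'B')
  sorted[1] = AB$FcEdFFEcC  (last char: 'C')
  sorted[2] = B$FcEdFFEcCA  (last char: 'A')
  sorted[3] = CAB$FcEdFFEc  (last char: 'c')
  sorted[4] = EcCAB$FcEdFF  (last char: 'F')
  sorted[5] = EdFFEcCAB$Fc  (last char: 'c')
  sorted[6] = FEcCAB$FcEdF  (last char: 'F')
  sorted[7] = FFEcCAB$FcEd  (last char: 'd')
  sorted[8] = FcEdFFEcCAB$  (last char: '$')
  sorted[9] = cCAB$FcEdFFE  (last char: 'E')
  sorted[10] = cEdFFEcCAB$F  (last char: 'F')
  sorted[11] = dFFEcCAB$FcE  (last char: 'E')
Last column: BCAcFcFd$EFE
Original string S is at sorted index 8

Answer: BCAcFcFd$EFE
8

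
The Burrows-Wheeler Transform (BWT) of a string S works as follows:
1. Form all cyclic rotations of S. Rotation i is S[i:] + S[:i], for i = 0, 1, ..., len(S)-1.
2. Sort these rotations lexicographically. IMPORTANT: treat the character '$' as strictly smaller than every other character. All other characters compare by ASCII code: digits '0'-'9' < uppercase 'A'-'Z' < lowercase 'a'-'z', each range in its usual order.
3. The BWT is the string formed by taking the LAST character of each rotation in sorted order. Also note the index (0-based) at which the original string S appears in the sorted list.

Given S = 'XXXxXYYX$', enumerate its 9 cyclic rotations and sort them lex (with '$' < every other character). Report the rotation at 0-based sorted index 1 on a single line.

All 9 rotations (rotation i = S[i:]+S[:i]):
  rot[0] = XXXxXYYX$
  rot[1] = XXxXYYX$X
  rot[2] = XxXYYX$XX
  rot[3] = xXYYX$XXX
  rot[4] = XYYX$XXXx
  rot[5] = YYX$XXXxX
  rot[6] = YX$XXXxXY
  rot[7] = X$XXXxXYY
  rot[8] = $XXXxXYYX
Sorted (with $ < everything):
  sorted[0] = $XXXxXYYX
  sorted[1] = X$XXXxXYY
  sorted[2] = XXXxXYYX$
  sorted[3] = XXxXYYX$X
  sorted[4] = XYYX$XXXx
  sorted[5] = XxXYYX$XX
  sorted[6] = YX$XXXxXY
  sorted[7] = YYX$XXXxX
  sorted[8] = xXYYX$XXX
sorted[1] = X$XXXxXYY

Answer: X$XXXxXYY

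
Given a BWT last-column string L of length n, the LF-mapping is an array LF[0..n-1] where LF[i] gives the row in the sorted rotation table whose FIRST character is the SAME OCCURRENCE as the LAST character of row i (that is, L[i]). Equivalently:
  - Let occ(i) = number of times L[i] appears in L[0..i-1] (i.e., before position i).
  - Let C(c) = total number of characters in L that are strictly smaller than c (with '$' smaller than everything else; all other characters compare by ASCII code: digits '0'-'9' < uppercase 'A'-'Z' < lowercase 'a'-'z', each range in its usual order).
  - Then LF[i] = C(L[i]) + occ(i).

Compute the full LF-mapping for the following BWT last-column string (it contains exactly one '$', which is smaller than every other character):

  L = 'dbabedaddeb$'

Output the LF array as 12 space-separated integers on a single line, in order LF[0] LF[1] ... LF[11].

Answer: 6 3 1 4 10 7 2 8 9 11 5 0

Derivation:
Char counts: '$':1, 'a':2, 'b':3, 'd':4, 'e':2
C (first-col start): C('$')=0, C('a')=1, C('b')=3, C('d')=6, C('e')=10
L[0]='d': occ=0, LF[0]=C('d')+0=6+0=6
L[1]='b': occ=0, LF[1]=C('b')+0=3+0=3
L[2]='a': occ=0, LF[2]=C('a')+0=1+0=1
L[3]='b': occ=1, LF[3]=C('b')+1=3+1=4
L[4]='e': occ=0, LF[4]=C('e')+0=10+0=10
L[5]='d': occ=1, LF[5]=C('d')+1=6+1=7
L[6]='a': occ=1, LF[6]=C('a')+1=1+1=2
L[7]='d': occ=2, LF[7]=C('d')+2=6+2=8
L[8]='d': occ=3, LF[8]=C('d')+3=6+3=9
L[9]='e': occ=1, LF[9]=C('e')+1=10+1=11
L[10]='b': occ=2, LF[10]=C('b')+2=3+2=5
L[11]='$': occ=0, LF[11]=C('$')+0=0+0=0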